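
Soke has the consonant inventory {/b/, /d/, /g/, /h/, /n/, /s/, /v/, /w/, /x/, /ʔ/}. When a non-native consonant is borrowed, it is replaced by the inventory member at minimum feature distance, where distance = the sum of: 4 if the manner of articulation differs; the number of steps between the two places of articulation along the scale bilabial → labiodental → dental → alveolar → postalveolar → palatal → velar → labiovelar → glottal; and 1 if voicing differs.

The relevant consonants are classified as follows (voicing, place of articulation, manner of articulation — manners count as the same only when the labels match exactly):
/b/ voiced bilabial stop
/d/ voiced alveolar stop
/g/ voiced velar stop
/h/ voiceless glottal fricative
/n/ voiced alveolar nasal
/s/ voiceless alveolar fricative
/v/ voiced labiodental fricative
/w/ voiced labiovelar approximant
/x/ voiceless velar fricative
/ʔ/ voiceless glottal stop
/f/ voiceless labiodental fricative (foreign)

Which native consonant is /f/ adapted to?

/v/ is closest: same manner (fricative), place distance 0 (labiodental→labiodental), voicing differs (+1); total 1. Next closest is /s/ at distance 2.

v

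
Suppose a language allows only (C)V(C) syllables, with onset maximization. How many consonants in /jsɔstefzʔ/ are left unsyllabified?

Under (C)V(C), the unsyllabifiable consonants are /j/, /z/, /ʔ/ (at most one coda consonant is licensed; onsets are limited to one consonant).

3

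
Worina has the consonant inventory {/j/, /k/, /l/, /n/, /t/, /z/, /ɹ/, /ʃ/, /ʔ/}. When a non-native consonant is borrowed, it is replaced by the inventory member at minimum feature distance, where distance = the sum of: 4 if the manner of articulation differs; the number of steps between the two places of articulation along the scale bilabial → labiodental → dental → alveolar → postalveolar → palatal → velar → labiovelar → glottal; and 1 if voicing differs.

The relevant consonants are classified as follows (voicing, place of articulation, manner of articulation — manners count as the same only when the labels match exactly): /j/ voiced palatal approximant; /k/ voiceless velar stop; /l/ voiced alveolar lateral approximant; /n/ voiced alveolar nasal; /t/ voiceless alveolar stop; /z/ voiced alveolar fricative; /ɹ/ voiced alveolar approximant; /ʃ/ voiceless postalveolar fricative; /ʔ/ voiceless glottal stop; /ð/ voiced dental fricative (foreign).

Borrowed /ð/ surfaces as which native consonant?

/z/ is closest: same manner (fricative), place distance 1 (dental→alveolar), same voicing; total 1. Next closest is /ʃ/ at distance 3.

z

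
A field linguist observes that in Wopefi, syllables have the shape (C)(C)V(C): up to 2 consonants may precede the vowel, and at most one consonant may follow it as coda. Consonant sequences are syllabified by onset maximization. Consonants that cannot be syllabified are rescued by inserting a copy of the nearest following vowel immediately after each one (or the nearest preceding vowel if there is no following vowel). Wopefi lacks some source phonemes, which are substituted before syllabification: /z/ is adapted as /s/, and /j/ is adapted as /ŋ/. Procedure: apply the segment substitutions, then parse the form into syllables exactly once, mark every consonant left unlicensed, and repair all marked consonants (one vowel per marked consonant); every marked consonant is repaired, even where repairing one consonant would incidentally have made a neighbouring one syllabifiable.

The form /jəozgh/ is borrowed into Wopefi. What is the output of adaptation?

Substitution: /j/ → /ŋ/, /z/ → /s/, giving /ŋəosgh/.
The consonants /g/, /h/ cannot be parsed into a legal (C)(C)V(C) syllable (at most one coda consonant is licensed; onsets may contain at most 2 consonants).
Inserting the epenthetic vowel yields /g/ → /go/, /h/ → /ho/.

ŋəosgoho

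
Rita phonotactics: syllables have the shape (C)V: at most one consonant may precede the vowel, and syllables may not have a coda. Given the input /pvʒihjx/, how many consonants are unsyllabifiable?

The consonants /p/, /v/, /h/, /j/, /x/ cannot be parsed into a legal (C)V syllable (no codas are permitted; onsets are limited to one consonant).

5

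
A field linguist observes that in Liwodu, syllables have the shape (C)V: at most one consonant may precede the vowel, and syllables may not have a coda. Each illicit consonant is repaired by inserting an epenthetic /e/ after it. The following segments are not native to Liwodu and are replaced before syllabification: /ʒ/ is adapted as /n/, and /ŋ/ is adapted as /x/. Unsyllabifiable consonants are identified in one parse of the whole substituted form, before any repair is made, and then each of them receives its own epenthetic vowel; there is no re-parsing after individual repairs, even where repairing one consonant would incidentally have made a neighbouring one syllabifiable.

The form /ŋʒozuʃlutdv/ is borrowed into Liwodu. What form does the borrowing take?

xenozuʃelutedeve

Substitution: /ŋ/ → /x/, /ʒ/ → /n/, giving /xnozuʃlutdv/.
Under (C)V, the unsyllabifiable consonants are /x/, /ʃ/, /t/, /d/, /v/ (no codas are permitted; onsets are limited to one consonant).
Each unlicensed consonant becomes the onset of a new syllable: /x/ → /xe/, /ʃ/ → /ʃe/, /t/ → /te/, /d/ → /de/, /v/ → /ve/.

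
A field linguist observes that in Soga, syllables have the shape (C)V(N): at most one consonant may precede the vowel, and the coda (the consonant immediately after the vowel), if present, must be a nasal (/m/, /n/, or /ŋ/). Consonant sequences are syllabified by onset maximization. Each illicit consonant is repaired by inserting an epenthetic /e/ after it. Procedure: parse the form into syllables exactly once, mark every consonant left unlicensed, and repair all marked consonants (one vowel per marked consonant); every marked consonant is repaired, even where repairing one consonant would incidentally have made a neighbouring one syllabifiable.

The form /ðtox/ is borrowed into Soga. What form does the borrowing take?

ðetoxe

The consonants /ð/, /x/ cannot be parsed into a legal (C)V(N) syllable (only a nasal (/m/, /n/, or /ŋ/) is licensed in coda position; onsets are limited to one consonant).
Each unlicensed consonant becomes the onset of a new syllable: /ð/ → /ðe/, /x/ → /xe/.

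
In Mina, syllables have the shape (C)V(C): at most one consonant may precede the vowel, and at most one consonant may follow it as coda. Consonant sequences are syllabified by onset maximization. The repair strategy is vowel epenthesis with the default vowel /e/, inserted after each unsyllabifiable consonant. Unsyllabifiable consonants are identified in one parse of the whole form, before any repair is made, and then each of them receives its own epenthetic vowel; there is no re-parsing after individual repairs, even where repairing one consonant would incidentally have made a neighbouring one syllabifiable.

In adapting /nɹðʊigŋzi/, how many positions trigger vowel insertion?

The unsyllabifiable consonants are /n/, /ɹ/, /ŋ/; each receives one epenthetic vowel.

3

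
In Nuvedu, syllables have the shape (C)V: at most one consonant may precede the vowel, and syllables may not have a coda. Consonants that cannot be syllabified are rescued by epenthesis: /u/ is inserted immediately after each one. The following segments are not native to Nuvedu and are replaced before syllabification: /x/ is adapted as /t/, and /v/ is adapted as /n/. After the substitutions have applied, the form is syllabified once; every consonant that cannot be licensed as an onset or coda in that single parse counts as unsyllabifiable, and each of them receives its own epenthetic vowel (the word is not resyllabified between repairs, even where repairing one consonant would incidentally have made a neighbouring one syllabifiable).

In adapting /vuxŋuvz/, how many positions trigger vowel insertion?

After substitution the input is /nutŋunz/.
The unsyllabifiable consonants are /t/, /n/, /z/; each receives one epenthetic vowel.

3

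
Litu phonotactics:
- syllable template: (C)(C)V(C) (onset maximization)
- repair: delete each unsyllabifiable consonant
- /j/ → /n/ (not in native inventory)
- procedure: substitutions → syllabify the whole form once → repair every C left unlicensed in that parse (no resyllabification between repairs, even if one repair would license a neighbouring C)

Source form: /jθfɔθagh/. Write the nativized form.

Substitution: /j/ → /n/, giving /nθfɔθagh/.
The consonants /n/, /h/ cannot be parsed into a legal (C)(C)V(C) syllable (at most one coda consonant is licensed; onsets may contain at most 2 consonants).
Deleting the stranded consonants removes /n/, /h/.

θfɔθag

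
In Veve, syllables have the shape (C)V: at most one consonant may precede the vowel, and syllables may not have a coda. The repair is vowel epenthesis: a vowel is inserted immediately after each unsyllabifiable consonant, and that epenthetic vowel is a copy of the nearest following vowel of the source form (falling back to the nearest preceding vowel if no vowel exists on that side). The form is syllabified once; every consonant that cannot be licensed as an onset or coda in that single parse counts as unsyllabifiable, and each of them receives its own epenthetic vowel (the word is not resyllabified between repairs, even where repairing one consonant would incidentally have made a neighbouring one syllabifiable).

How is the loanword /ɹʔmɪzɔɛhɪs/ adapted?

ɹɪʔɪmɪzɔɛhɪsɪ

Syllabifying with onset maximization leaves /ɹ/, /ʔ/, /s/ stranded (no codas are permitted; onsets are limited to one consonant).
Inserting the epenthetic vowel yields /ɹ/ → /ɹɪ/, /ʔ/ → /ʔɪ/, /s/ → /sɪ/.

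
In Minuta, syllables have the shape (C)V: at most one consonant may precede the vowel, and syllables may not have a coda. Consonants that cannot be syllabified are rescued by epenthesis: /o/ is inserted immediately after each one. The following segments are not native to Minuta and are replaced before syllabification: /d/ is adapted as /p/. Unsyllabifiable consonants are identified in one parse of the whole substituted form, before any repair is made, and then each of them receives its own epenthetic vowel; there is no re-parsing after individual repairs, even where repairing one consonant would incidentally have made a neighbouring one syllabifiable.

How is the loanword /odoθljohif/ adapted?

opoθolojohifo

Substitution: /d/ → /p/, giving /opoθljohif/.
Under (C)V, the unsyllabifiable consonants are /θ/, /l/, /f/ (no codas are permitted; onsets are limited to one consonant).
Inserting the epenthetic vowel yields /θ/ → /θo/, /l/ → /lo/, /f/ → /fo/.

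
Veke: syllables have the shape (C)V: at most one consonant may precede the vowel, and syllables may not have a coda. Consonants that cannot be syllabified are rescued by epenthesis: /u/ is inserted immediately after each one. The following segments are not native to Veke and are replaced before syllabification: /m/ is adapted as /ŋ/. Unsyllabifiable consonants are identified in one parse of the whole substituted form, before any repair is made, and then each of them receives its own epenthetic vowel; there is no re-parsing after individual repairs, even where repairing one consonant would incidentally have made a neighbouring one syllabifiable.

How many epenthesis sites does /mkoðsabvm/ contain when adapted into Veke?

After substitution the input is /ŋkoðsabvŋ/.
The unsyllabifiable consonants are /ŋ/, /ð/, /b/, /v/, /ŋ/; each receives one epenthetic vowel.

5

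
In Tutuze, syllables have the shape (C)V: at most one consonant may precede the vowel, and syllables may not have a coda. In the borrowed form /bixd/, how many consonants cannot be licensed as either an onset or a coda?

Syllabifying with onset maximization leaves /x/, /d/ stranded (no codas are permitted; onsets are limited to one consonant).

2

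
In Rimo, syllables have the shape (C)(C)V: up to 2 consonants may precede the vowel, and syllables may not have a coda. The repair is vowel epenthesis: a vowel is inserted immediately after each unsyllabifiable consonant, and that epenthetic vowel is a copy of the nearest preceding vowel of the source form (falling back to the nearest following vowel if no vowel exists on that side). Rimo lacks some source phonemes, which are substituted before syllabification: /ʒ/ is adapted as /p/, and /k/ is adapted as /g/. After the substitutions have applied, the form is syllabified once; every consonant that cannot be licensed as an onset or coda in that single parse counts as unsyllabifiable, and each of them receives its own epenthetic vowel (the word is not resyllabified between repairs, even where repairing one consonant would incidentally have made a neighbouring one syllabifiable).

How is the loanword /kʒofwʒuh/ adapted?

gpofowpuhu

Substitution: /k/ → /g/, /ʒ/ → /p/, giving /gpofwpuh/.
Syllabifying with onset maximization leaves /f/, /h/ stranded (no codas are permitted; onsets may contain at most 2 consonants).
Inserting the epenthetic vowel yields /f/ → /fo/, /h/ → /hu/.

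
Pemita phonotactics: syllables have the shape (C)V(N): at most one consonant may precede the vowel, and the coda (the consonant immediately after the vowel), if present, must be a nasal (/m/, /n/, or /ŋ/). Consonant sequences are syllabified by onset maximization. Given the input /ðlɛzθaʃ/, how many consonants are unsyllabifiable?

Under (C)V(N), the unsyllabifiable consonants are /ð/, /z/, /ʃ/ (only a nasal (/m/, /n/, or /ŋ/) is licensed in coda position; onsets are limited to one consonant).

3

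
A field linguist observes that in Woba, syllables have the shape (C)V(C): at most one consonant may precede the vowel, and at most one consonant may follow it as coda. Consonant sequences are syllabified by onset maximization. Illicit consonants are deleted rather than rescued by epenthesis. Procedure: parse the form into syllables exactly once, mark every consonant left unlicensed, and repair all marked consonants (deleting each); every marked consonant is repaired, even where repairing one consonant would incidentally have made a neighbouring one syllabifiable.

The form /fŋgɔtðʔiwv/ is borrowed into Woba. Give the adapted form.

Under (C)V(C), the unsyllabifiable consonants are /f/, /ŋ/, /ð/, /v/ (at most one coda consonant is licensed; onsets are limited to one consonant).
Each unlicensed consonant is deleted: /f/, /ŋ/, /ð/, /v/.

gɔtʔiw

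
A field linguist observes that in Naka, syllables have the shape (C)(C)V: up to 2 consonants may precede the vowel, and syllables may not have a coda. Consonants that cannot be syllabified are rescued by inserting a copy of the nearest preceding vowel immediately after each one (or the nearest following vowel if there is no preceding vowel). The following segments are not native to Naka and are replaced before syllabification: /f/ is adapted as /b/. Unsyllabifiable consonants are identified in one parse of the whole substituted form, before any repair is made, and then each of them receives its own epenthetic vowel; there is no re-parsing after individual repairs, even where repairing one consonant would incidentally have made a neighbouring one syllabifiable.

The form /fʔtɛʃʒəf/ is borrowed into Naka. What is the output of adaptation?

bɛʔtɛʃʒəbə

Substitution: /f/ → /b/, giving /bʔtɛʃʒəb/.
Under (C)(C)V, the unsyllabifiable consonants are /b/, /b/ (no codas are permitted; onsets may contain at most 2 consonants).
Inserting the epenthetic vowel yields /b/ → /bɛ/, /b/ → /bə/.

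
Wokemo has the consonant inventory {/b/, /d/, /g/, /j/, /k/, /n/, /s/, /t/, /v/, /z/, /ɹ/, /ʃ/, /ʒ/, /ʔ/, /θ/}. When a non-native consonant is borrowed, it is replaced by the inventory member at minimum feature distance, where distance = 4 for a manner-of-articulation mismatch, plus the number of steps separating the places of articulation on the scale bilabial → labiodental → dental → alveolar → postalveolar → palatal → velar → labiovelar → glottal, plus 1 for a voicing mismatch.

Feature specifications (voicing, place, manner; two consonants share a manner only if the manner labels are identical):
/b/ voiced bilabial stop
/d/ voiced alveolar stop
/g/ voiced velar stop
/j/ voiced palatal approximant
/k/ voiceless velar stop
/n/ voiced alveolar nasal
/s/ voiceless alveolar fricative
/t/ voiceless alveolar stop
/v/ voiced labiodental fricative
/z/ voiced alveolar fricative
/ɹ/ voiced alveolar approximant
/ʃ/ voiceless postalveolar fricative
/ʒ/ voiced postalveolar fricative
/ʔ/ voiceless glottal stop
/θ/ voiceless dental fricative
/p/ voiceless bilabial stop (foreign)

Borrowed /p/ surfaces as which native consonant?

/b/ is closest: same manner (stop), place distance 0 (bilabial→bilabial), voicing differs (+1); total 1. Next closest is /t/ at distance 3.

b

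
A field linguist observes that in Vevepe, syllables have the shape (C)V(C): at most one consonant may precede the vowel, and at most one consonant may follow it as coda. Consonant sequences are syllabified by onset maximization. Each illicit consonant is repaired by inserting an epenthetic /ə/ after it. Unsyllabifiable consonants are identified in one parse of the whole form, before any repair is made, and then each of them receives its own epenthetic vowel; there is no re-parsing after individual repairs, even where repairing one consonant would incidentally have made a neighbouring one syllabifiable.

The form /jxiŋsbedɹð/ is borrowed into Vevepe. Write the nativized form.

Under (C)V(C), the unsyllabifiable consonants are /j/, /s/, /ɹ/, /ð/ (at most one coda consonant is licensed; onsets are limited to one consonant).
Inserting the epenthetic vowel yields /j/ → /jə/, /s/ → /sə/, /ɹ/ → /ɹə/, /ð/ → /ðə/.

jəxiŋsəbedɹəðə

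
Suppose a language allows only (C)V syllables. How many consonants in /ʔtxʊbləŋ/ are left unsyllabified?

4

The consonants /ʔ/, /t/, /b/, /ŋ/ cannot be parsed into a legal (C)V syllable (no codas are permitted; onsets are limited to one consonant).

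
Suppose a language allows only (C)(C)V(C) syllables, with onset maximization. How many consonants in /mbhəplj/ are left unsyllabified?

Syllabifying with onset maximization leaves /m/, /l/, /j/ stranded (at most one coda consonant is licensed; onsets may contain at most 2 consonants).

3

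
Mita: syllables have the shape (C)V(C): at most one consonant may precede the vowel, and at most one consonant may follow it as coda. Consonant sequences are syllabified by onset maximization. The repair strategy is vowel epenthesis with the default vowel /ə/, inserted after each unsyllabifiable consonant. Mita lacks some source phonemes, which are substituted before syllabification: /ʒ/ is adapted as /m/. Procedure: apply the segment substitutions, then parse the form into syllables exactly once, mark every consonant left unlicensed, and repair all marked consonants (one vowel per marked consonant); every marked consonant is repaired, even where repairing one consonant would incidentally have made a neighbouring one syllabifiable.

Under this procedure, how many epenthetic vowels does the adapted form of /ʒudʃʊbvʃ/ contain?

After substitution the input is /mudʃʊbvʃ/.
The unsyllabifiable consonants are /v/, /ʃ/; each receives one epenthetic vowel.

2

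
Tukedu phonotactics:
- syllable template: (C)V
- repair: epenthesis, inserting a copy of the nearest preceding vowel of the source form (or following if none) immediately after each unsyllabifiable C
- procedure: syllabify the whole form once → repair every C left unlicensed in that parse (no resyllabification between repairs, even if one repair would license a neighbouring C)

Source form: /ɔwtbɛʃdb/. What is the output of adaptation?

ɔwɔtɔbɛʃɛdɛbɛ

The consonants /w/, /t/, /ʃ/, /d/, /b/ cannot be parsed into a legal (C)V syllable (no codas are permitted; onsets are limited to one consonant).
Each unlicensed consonant becomes the onset of a new syllable: /w/ → /wɔ/, /t/ → /tɔ/, /ʃ/ → /ʃɛ/, /d/ → /dɛ/, /b/ → /bɛ/.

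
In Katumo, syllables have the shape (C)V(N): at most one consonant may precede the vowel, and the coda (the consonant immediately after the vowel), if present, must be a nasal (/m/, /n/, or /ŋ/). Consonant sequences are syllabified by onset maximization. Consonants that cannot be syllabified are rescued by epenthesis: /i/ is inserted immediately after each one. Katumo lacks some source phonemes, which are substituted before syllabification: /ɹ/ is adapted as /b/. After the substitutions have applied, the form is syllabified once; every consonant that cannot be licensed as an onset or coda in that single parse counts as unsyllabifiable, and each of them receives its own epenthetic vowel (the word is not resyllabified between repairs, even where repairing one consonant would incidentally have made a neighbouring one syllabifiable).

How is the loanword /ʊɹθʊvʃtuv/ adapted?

ʊbiθʊviʃituvi

Substitution: /ɹ/ → /b/, giving /ʊbθʊvʃtuv/.
The consonants /b/, /v/, /ʃ/, /v/ cannot be parsed into a legal (C)V(N) syllable (only a nasal (/m/, /n/, or /ŋ/) is licensed in coda position; onsets are limited to one consonant).
Epenthesis after each stranded consonant: /b/ → /bi/, /v/ → /vi/, /ʃ/ → /ʃi/, /v/ → /vi/.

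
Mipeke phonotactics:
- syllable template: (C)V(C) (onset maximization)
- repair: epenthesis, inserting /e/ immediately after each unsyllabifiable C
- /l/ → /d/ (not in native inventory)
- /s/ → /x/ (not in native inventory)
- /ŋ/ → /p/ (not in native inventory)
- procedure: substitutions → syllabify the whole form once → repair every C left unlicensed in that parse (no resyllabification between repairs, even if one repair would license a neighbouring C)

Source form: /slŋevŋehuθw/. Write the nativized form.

Substitution: /s/ → /x/, /l/ → /d/, /ŋ/ → /p/, giving /xdpevpehuθw/.
Under (C)V(C), the unsyllabifiable consonants are /x/, /d/, /w/ (at most one coda consonant is licensed; onsets are limited to one consonant).
Inserting the epenthetic vowel yields /x/ → /xe/, /d/ → /de/, /w/ → /we/.

xedepevpehuθwe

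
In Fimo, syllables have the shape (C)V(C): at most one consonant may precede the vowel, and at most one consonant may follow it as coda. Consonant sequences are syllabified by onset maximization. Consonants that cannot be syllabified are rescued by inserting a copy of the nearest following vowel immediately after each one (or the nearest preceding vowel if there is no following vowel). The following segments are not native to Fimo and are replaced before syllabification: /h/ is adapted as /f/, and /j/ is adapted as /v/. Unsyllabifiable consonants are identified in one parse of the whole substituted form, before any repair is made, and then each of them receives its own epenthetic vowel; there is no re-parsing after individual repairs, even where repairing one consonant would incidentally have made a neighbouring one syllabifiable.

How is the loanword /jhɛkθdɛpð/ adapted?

vɛfɛkθɛdɛpðɛ

Substitution: /j/ → /v/, /h/ → /f/, giving /vfɛkθdɛpð/.
Under (C)V(C), the unsyllabifiable consonants are /v/, /θ/, /ð/ (at most one coda consonant is licensed; onsets are limited to one consonant).
Each unlicensed consonant becomes the onset of a new syllable: /v/ → /vɛ/, /θ/ → /θɛ/, /ð/ → /ðɛ/.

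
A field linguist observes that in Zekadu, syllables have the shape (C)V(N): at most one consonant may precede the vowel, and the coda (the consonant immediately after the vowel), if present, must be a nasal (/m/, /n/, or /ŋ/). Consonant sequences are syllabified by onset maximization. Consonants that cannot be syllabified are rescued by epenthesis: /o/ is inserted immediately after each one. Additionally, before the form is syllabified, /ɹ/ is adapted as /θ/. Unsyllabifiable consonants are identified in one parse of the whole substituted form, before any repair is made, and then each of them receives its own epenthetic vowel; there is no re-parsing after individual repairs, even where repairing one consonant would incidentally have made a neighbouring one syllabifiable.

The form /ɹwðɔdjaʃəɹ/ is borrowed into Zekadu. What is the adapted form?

Substitution: /ɹ/ → /θ/, giving /θwðɔdjaʃəθ/.
The consonants /θ/, /w/, /d/, /θ/ cannot be parsed into a legal (C)V(N) syllable (only a nasal (/m/, /n/, or /ŋ/) is licensed in coda position; onsets are limited to one consonant).
Epenthesis after each stranded consonant: /θ/ → /θo/, /w/ → /wo/, /d/ → /do/, /θ/ → /θo/.

θowoðɔdojaʃəθo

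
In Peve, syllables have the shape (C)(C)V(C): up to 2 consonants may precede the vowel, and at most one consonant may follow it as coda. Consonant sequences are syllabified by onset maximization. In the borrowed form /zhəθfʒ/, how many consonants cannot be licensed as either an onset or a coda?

The consonants /f/, /ʒ/ cannot be parsed into a legal (C)(C)V(C) syllable (at most one coda consonant is licensed; onsets may contain at most 2 consonants).

2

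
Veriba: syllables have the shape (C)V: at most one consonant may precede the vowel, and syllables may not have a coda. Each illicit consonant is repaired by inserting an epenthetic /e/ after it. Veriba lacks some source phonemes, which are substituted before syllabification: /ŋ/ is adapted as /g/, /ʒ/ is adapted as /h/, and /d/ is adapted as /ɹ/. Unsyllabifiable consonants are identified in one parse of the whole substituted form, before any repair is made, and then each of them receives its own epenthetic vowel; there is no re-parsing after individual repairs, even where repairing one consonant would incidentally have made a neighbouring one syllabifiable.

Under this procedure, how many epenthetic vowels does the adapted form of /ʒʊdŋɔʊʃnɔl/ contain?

After substitution the input is /hʊɹgɔʊʃnɔl/.
The unsyllabifiable consonants are /ɹ/, /ʃ/, /l/; each receives one epenthetic vowel.

3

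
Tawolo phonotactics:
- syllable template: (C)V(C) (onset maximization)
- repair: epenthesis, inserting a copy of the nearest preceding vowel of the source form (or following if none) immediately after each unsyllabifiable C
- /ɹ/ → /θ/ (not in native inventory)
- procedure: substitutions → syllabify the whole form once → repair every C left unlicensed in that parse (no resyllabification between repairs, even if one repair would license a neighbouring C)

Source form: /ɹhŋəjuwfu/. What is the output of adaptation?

θəhəŋəjuwfu

Substitution: /ɹ/ → /θ/, giving /θhŋəjuwfu/.
The consonants /θ/, /h/ cannot be parsed into a legal (C)V(C) syllable (at most one coda consonant is licensed; onsets are limited to one consonant).
Epenthesis after each stranded consonant: /θ/ → /θə/, /h/ → /hə/.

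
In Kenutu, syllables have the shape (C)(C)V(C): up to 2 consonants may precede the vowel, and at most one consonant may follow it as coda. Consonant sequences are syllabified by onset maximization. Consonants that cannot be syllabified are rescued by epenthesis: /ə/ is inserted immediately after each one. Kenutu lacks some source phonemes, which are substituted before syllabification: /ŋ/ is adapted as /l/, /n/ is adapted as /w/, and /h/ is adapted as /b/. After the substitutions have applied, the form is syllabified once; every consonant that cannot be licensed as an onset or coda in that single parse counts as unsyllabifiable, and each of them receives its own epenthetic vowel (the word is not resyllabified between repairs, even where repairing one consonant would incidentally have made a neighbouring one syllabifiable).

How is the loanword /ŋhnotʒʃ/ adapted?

Substitution: /ŋ/ → /l/, /h/ → /b/, /n/ → /w/, giving /lbwotʒʃ/.
Under (C)(C)V(C), the unsyllabifiable consonants are /l/, /ʒ/, /ʃ/ (at most one coda consonant is licensed; onsets may contain at most 2 consonants).
Epenthesis after each stranded consonant: /l/ → /lə/, /ʒ/ → /ʒə/, /ʃ/ → /ʃə/.

ləbwotʒəʃə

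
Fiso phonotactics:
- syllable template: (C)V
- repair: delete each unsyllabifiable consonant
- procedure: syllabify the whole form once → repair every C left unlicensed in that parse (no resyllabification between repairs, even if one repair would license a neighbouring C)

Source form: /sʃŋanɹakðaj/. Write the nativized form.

ŋaɹaða

Syllabifying with onset maximization leaves /s/, /ʃ/, /n/, /k/, /j/ stranded (no codas are permitted; onsets are limited to one consonant).
Each unlicensed consonant is deleted: /s/, /ʃ/, /n/, /k/, /j/.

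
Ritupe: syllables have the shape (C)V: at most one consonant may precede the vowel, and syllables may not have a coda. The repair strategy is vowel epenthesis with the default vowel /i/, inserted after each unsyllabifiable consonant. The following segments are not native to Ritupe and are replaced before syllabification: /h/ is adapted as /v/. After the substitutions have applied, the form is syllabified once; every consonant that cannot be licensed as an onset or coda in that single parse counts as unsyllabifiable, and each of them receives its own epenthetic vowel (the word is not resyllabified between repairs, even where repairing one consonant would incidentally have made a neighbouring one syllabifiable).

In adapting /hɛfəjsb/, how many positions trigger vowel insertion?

After substitution the input is /vɛfəjsb/.
The unsyllabifiable consonants are /j/, /s/, /b/; each receives one epenthetic vowel.

3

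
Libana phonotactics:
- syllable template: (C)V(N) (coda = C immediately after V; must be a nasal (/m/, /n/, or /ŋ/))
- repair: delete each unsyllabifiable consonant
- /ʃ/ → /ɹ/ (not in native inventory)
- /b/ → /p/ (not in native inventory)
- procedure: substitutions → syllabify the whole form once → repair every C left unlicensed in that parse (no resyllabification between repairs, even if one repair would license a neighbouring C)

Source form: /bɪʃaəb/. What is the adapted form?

pɪɹaə

Substitution: /b/ → /p/, /ʃ/ → /ɹ/, giving /pɪɹaəp/.
Under (C)V(N), the unsyllabifiable consonants are /p/ (only a nasal (/m/, /n/, or /ŋ/) is licensed in coda position; onsets are limited to one consonant).
Deleting the stranded consonants removes /p/.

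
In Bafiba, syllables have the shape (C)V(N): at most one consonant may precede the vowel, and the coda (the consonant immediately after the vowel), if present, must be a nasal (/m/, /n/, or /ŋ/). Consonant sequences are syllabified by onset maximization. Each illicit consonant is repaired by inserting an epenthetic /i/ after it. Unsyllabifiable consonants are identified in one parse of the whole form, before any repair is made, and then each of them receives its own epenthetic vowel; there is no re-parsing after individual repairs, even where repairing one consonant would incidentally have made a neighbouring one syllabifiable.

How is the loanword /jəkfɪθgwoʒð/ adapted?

Under (C)V(N), the unsyllabifiable consonants are /k/, /θ/, /g/, /ʒ/, /ð/ (only a nasal (/m/, /n/, or /ŋ/) is licensed in coda position; onsets are limited to one consonant).
Each unlicensed consonant becomes the onset of a new syllable: /k/ → /ki/, /θ/ → /θi/, /g/ → /gi/, /ʒ/ → /ʒi/, /ð/ → /ði/.

jəkifɪθigiwoʒiði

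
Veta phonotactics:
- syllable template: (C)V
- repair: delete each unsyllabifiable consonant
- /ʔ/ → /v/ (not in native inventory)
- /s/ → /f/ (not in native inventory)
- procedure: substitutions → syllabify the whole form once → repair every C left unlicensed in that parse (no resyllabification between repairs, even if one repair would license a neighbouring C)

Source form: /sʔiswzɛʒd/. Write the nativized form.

Substitution: /s/ → /f/, /ʔ/ → /v/, giving /fvifwzɛʒd/.
The consonants /f/, /f/, /w/, /ʒ/, /d/ cannot be parsed into a legal (C)V syllable (no codas are permitted; onsets are limited to one consonant).
Deleting the stranded consonants removes /f/, /f/, /w/, /ʒ/, /d/.

vizɛ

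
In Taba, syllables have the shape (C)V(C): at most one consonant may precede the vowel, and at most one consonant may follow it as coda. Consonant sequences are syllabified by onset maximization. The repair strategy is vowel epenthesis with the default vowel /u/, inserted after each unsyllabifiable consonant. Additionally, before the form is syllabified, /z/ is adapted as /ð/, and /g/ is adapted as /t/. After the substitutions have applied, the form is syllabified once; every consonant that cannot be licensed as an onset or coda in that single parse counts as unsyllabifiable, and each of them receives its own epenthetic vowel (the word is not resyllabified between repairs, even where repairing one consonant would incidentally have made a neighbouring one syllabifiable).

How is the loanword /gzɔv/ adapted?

tuðɔv

Substitution: /g/ → /t/, /z/ → /ð/, giving /tðɔv/.
The consonants /t/ cannot be parsed into a legal (C)V(C) syllable (at most one coda consonant is licensed; onsets are limited to one consonant).
Inserting the epenthetic vowel yields /t/ → /tu/.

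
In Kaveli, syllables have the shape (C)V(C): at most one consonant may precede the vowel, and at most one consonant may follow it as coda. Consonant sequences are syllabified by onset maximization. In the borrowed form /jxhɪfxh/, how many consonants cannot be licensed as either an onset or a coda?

4

The consonants /j/, /x/, /x/, /h/ cannot be parsed into a legal (C)V(C) syllable (at most one coda consonant is licensed; onsets are limited to one consonant).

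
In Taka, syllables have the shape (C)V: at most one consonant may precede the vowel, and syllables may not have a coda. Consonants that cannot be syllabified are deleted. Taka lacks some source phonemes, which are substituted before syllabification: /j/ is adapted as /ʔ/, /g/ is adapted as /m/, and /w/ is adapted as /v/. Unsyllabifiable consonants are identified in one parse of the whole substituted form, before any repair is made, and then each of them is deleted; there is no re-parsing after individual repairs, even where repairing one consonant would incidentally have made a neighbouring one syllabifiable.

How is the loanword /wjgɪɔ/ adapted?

Substitution: /w/ → /v/, /j/ → /ʔ/, /g/ → /m/, giving /vʔmɪɔ/.
The consonants /v/, /ʔ/ cannot be parsed into a legal (C)V syllable (no codas are permitted; onsets are limited to one consonant).
Deletion applies to /v/, /ʔ/.

mɪɔ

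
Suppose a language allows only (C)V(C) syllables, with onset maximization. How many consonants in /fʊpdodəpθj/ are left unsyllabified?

2

The consonants /θ/, /j/ cannot be parsed into a legal (C)V(C) syllable (at most one coda consonant is licensed; onsets are limited to one consonant).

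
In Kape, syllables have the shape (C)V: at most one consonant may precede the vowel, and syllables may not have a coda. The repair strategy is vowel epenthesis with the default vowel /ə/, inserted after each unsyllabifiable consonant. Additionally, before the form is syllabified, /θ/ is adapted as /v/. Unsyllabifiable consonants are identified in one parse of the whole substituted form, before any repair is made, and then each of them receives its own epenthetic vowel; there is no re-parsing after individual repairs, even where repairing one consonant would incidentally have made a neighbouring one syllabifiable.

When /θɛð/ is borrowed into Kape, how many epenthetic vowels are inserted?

After substitution the input is /vɛð/.
The unsyllabifiable consonants are /ð/; each receives one epenthetic vowel.

1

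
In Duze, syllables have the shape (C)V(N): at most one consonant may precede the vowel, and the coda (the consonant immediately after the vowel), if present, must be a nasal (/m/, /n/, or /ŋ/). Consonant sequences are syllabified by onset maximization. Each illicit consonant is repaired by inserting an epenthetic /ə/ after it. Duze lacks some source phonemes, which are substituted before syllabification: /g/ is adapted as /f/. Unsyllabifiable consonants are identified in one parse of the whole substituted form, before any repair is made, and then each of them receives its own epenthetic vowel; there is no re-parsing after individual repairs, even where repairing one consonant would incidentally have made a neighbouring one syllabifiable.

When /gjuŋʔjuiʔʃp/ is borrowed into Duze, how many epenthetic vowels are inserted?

5

After substitution the input is /fjuŋʔjuiʔʃp/.
The unsyllabifiable consonants are /f/, /ʔ/, /ʔ/, /ʃ/, /p/; each receives one epenthetic vowel.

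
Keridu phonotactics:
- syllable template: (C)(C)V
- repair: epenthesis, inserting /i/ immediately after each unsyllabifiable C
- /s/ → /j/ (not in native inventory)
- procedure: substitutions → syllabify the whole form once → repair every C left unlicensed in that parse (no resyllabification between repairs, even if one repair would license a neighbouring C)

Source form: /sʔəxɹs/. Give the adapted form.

jʔəxiɹiji

Substitution: /s/ → /j/, giving /jʔəxɹj/.
Syllabifying with onset maximization leaves /x/, /ɹ/, /j/ stranded (no codas are permitted; onsets may contain at most 2 consonants).
Epenthesis after each stranded consonant: /x/ → /xi/, /ɹ/ → /ɹi/, /j/ → /ji/.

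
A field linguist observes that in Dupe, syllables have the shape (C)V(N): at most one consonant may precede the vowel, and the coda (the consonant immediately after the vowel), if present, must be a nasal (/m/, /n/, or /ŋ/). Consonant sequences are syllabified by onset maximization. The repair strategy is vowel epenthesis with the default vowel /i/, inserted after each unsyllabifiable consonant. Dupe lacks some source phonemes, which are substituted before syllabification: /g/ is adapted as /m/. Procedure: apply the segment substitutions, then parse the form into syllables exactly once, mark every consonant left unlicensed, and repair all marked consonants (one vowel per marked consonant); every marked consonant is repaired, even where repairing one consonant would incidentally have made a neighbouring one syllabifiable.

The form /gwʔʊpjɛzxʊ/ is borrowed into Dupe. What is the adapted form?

Substitution: /g/ → /m/, giving /mwʔʊpjɛzxʊ/.
The consonants /m/, /w/, /p/, /z/ cannot be parsed into a legal (C)V(N) syllable (only a nasal (/m/, /n/, or /ŋ/) is licensed in coda position; onsets are limited to one consonant).
Each unlicensed consonant becomes the onset of a new syllable: /m/ → /mi/, /w/ → /wi/, /p/ → /pi/, /z/ → /zi/.

miwiʔʊpijɛzixʊ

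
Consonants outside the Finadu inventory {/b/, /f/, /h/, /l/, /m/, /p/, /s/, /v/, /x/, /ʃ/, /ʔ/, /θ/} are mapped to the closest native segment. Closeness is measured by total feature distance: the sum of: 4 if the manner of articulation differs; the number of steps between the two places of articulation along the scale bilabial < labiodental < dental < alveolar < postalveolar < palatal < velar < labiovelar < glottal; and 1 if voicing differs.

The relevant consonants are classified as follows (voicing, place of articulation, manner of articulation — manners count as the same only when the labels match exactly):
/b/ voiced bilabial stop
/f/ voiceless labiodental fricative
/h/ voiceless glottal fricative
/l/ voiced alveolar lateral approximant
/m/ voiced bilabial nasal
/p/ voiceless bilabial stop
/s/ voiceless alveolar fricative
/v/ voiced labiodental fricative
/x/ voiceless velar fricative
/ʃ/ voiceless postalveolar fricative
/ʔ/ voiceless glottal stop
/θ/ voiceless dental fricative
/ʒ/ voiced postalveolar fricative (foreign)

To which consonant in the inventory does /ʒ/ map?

/ʃ/ is closest: same manner (fricative), place distance 0 (postalveolar→postalveolar), voicing differs (+1); total 1. Next closest is /s/ at distance 2.

ʃ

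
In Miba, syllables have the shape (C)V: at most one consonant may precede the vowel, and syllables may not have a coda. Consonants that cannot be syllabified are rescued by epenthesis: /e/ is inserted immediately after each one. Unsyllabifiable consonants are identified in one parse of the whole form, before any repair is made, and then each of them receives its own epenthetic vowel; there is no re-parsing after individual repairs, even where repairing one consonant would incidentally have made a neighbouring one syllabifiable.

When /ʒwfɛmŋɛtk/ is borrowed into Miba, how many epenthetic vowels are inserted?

5

The unsyllabifiable consonants are /ʒ/, /w/, /m/, /t/, /k/; each receives one epenthetic vowel.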